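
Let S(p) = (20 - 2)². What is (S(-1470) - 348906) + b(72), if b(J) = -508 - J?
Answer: -349162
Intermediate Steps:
S(p) = 324 (S(p) = 18² = 324)
(S(-1470) - 348906) + b(72) = (324 - 348906) + (-508 - 1*72) = -348582 + (-508 - 72) = -348582 - 580 = -349162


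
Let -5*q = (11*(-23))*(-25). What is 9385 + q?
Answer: 8120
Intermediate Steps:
q = -1265 (q = -11*(-23)*(-25)/5 = -(-253)*(-25)/5 = -1/5*6325 = -1265)
9385 + q = 9385 - 1265 = 8120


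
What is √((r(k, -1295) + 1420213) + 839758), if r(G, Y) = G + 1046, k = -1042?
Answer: 5*√90399 ≈ 1503.3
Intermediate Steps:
r(G, Y) = 1046 + G
√((r(k, -1295) + 1420213) + 839758) = √(((1046 - 1042) + 1420213) + 839758) = √((4 + 1420213) + 839758) = √(1420217 + 839758) = √2259975 = 5*√90399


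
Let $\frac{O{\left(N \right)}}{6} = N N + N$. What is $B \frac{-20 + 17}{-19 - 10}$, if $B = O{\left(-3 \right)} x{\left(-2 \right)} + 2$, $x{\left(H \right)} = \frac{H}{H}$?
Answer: $\frac{114}{29} \approx 3.931$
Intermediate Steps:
$x{\left(H \right)} = 1$
$O{\left(N \right)} = 6 N + 6 N^{2}$ ($O{\left(N \right)} = 6 \left(N N + N\right) = 6 \left(N^{2} + N\right) = 6 \left(N + N^{2}\right) = 6 N + 6 N^{2}$)
$B = 38$ ($B = 6 \left(-3\right) \left(1 - 3\right) 1 + 2 = 6 \left(-3\right) \left(-2\right) 1 + 2 = 36 \cdot 1 + 2 = 36 + 2 = 38$)
$B \frac{-20 + 17}{-19 - 10} = 38 \frac{-20 + 17}{-19 - 10} = 38 \left(- \frac{3}{-29}\right) = 38 \left(\left(-3\right) \left(- \frac{1}{29}\right)\right) = 38 \cdot \frac{3}{29} = \frac{114}{29}$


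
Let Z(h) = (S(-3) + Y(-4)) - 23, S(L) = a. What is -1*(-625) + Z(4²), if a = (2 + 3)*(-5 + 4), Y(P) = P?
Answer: 593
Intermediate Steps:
a = -5 (a = 5*(-1) = -5)
S(L) = -5
Z(h) = -32 (Z(h) = (-5 - 4) - 23 = -9 - 23 = -32)
-1*(-625) + Z(4²) = -1*(-625) - 32 = 625 - 32 = 593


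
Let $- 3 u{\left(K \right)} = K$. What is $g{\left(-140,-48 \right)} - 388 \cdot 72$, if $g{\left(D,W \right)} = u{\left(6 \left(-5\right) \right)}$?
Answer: $-27926$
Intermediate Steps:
$u{\left(K \right)} = - \frac{K}{3}$
$g{\left(D,W \right)} = 10$ ($g{\left(D,W \right)} = - \frac{6 \left(-5\right)}{3} = \left(- \frac{1}{3}\right) \left(-30\right) = 10$)
$g{\left(-140,-48 \right)} - 388 \cdot 72 = 10 - 388 \cdot 72 = 10 - 27936 = -27926$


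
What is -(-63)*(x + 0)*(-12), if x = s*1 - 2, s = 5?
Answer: -2268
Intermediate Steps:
x = 3 (x = 5*1 - 2 = 5 - 2 = 3)
-(-63)*(x + 0)*(-12) = -(-63)*(3 + 0)*(-12) = -(-63)*3*(-12) = -21*(-9)*(-12) = 189*(-12) = -2268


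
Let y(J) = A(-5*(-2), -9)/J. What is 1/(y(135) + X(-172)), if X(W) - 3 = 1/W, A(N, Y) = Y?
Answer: 2580/7553 ≈ 0.34159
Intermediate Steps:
X(W) = 3 + 1/W
y(J) = -9/J
1/(y(135) + X(-172)) = 1/(-9/135 + (3 + 1/(-172))) = 1/(-9*1/135 + (3 - 1/172)) = 1/(-1/15 + 515/172) = 1/(7553/2580) = 2580/7553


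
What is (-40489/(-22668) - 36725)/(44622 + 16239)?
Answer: -832441811/1379597148 ≈ -0.60339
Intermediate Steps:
(-40489/(-22668) - 36725)/(44622 + 16239) = (-40489*(-1/22668) - 36725)/60861 = (40489/22668 - 36725)*(1/60861) = -832441811/22668*1/60861 = -832441811/1379597148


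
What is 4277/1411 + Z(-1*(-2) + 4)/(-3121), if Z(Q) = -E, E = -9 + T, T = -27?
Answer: 13297721/4403731 ≈ 3.0196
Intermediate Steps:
E = -36 (E = -9 - 27 = -36)
Z(Q) = 36 (Z(Q) = -1*(-36) = 36)
4277/1411 + Z(-1*(-2) + 4)/(-3121) = 4277/1411 + 36/(-3121) = 4277*(1/1411) + 36*(-1/3121) = 4277/1411 - 36/3121 = 13297721/4403731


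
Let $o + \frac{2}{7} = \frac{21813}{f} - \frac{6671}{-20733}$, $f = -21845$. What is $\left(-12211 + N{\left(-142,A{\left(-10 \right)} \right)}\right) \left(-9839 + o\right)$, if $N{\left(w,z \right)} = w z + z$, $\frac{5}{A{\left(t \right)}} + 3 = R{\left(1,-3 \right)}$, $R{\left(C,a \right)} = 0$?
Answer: $\frac{124536372764344696}{1056795565} \approx 1.1784 \cdot 10^{8}$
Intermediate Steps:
$A{\left(t \right)} = - \frac{5}{3}$ ($A{\left(t \right)} = \frac{5}{-3 + 0} = \frac{5}{-3} = 5 \left(- \frac{1}{3}\right) = - \frac{5}{3}$)
$N{\left(w,z \right)} = z + w z$
$o = - \frac{3051471308}{3170386695}$ ($o = - \frac{2}{7} + \left(\frac{21813}{-21845} - \frac{6671}{-20733}\right) = - \frac{2}{7} + \left(21813 \left(- \frac{1}{21845}\right) - - \frac{6671}{20733}\right) = - \frac{2}{7} + \left(- \frac{21813}{21845} + \frac{6671}{20733}\right) = - \frac{2}{7} - \frac{306520934}{452912385} = - \frac{3051471308}{3170386695} \approx -0.96249$)
$\left(-12211 + N{\left(-142,A{\left(-10 \right)} \right)}\right) \left(-9839 + o\right) = \left(-12211 - \frac{5 \left(1 - 142\right)}{3}\right) \left(-9839 - \frac{3051471308}{3170386695}\right) = \left(-12211 - -235\right) \left(- \frac{31196486163413}{3170386695}\right) = \left(-12211 + 235\right) \left(- \frac{31196486163413}{3170386695}\right) = \left(-11976\right) \left(- \frac{31196486163413}{3170386695}\right) = \frac{124536372764344696}{1056795565}$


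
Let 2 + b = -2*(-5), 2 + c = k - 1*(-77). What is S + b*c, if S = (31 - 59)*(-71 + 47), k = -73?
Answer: 688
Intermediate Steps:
S = 672 (S = -28*(-24) = 672)
c = 2 (c = -2 + (-73 - 1*(-77)) = -2 + (-73 + 77) = -2 + 4 = 2)
b = 8 (b = -2 - 2*(-5) = -2 + 10 = 8)
S + b*c = 672 + 8*2 = 672 + 16 = 688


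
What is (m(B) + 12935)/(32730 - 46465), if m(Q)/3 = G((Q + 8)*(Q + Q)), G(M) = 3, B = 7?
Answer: -12944/13735 ≈ -0.94241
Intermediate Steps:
m(Q) = 9 (m(Q) = 3*3 = 9)
(m(B) + 12935)/(32730 - 46465) = (9 + 12935)/(32730 - 46465) = 12944/(-13735) = 12944*(-1/13735) = -12944/13735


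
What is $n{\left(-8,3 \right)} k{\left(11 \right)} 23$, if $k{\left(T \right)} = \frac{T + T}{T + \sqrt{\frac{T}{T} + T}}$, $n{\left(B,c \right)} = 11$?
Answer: $\frac{61226}{109} - \frac{11132 \sqrt{3}}{109} \approx 384.81$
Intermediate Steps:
$k{\left(T \right)} = \frac{2 T}{T + \sqrt{1 + T}}$
$n{\left(-8,3 \right)} k{\left(11 \right)} 23 = 11 \cdot 2 \cdot 11 \frac{1}{11 + \sqrt{1 + 11}} \cdot 23 = 11 \cdot 2 \cdot 11 \frac{1}{11 + \sqrt{12}} \cdot 23 = 11 \cdot 2 \cdot 11 \frac{1}{11 + 2 \sqrt{3}} \cdot 23 = 11 \frac{22}{11 + 2 \sqrt{3}} \cdot 23 = \frac{242}{11 + 2 \sqrt{3}} \cdot 23 = \frac{5566}{11 + 2 \sqrt{3}}$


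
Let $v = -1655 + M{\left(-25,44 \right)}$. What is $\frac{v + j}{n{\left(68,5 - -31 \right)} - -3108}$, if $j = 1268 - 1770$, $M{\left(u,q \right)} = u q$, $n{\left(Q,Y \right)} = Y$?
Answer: $- \frac{3257}{3144} \approx -1.0359$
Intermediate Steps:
$M{\left(u,q \right)} = q u$
$j = -502$
$v = -2755$ ($v = -1655 + 44 \left(-25\right) = -1655 - 1100 = -2755$)
$\frac{v + j}{n{\left(68,5 - -31 \right)} - -3108} = \frac{-2755 - 502}{\left(5 - -31\right) - -3108} = - \frac{3257}{\left(5 + 31\right) + 3108} = - \frac{3257}{36 + 3108} = - \frac{3257}{3144}$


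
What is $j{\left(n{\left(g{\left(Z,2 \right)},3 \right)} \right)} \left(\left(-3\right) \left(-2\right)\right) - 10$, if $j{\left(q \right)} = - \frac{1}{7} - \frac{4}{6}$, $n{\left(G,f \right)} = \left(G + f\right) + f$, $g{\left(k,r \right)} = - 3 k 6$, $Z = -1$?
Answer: $- \frac{104}{7} \approx -14.857$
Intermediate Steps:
$g{\left(k,r \right)} = - 18 k$
$n{\left(G,f \right)} = G + 2 f$
$j{\left(q \right)} = - \frac{17}{21}$ ($j{\left(q \right)} = \left(-1\right) \frac{1}{7} - \frac{2}{3} = - \frac{1}{7} - \frac{2}{3} = - \frac{17}{21}$)
$j{\left(n{\left(g{\left(Z,2 \right)},3 \right)} \right)} \left(\left(-3\right) \left(-2\right)\right) - 10 = - \frac{17 \left(\left(-3\right) \left(-2\right)\right)}{21} - 10 = \left(- \frac{17}{21}\right) 6 - 10 = - \frac{34}{7} - 10 = - \frac{104}{7}$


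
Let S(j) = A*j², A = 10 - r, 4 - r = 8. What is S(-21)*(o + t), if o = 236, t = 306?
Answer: 3346308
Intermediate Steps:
r = -4 (r = 4 - 1*8 = 4 - 8 = -4)
A = 14 (A = 10 - 1*(-4) = 10 + 4 = 14)
S(j) = 14*j²
S(-21)*(o + t) = (14*(-21)²)*(236 + 306) = (14*441)*542 = 6174*542 = 3346308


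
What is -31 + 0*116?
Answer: -31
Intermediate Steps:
-31 + 0*116 = -31 + 0 = -31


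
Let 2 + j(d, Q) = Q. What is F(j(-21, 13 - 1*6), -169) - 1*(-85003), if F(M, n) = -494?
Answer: 84509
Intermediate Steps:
j(d, Q) = -2 + Q
F(j(-21, 13 - 1*6), -169) - 1*(-85003) = -494 - 1*(-85003) = -494 + 85003 = 84509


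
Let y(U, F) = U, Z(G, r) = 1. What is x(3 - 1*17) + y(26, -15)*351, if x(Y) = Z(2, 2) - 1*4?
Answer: 9123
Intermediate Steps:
x(Y) = -3 (x(Y) = 1 - 1*4 = 1 - 4 = -3)
x(3 - 1*17) + y(26, -15)*351 = -3 + 26*351 = -3 + 9126 = 9123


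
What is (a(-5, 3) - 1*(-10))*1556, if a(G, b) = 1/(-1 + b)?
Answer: 16338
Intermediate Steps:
(a(-5, 3) - 1*(-10))*1556 = (1/(-1 + 3) - 1*(-10))*1556 = (1/2 + 10)*1556 = (½ + 10)*1556 = (21/2)*1556 = 16338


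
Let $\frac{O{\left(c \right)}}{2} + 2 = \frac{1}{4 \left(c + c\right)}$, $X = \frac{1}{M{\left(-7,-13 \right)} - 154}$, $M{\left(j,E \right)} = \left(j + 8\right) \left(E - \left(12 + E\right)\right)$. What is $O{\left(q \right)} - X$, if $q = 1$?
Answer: $- \frac{1243}{332} \approx -3.744$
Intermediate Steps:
$M{\left(j,E \right)} = -96 - 12 j$ ($M{\left(j,E \right)} = \left(8 + j\right) \left(-12\right) = -96 - 12 j$)
$X = - \frac{1}{166}$ ($X = \frac{1}{\left(-96 - -84\right) - 154} = \frac{1}{\left(-96 + 84\right) - 154} = \frac{1}{-12 - 154} = \frac{1}{-166} = - \frac{1}{166} \approx -0.0060241$)
$O{\left(c \right)} = -4 + \frac{1}{4 c}$ ($O{\left(c \right)} = -4 + \frac{2}{4 \left(c + c\right)} = -4 + \frac{2}{4 \cdot 2 c} = -4 + \frac{2}{8 c} = -4 + 2 \frac{1}{8 c} = -4 + \frac{1}{4 c}$)
$O{\left(q \right)} - X = \left(-4 + \frac{1}{4 \cdot 1}\right) - - \frac{1}{166} = \left(-4 + \frac{1}{4} \cdot 1\right) + \frac{1}{166} = \left(-4 + \frac{1}{4}\right) + \frac{1}{166} = - \frac{15}{4} + \frac{1}{166} = - \frac{1243}{332}$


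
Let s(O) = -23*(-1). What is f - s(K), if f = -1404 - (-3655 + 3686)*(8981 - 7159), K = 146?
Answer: -57909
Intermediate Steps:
s(O) = 23
f = -57886 (f = -1404 - 31*1822 = -1404 - 1*56482 = -1404 - 56482 = -57886)
f - s(K) = -57886 - 1*23 = -57886 - 23 = -57909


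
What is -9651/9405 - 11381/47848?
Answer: -189606451/150003480 ≈ -1.2640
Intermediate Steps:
-9651/9405 - 11381/47848 = -9651*1/9405 - 11381*1/47848 = -3217/3135 - 11381/47848 = -189606451/150003480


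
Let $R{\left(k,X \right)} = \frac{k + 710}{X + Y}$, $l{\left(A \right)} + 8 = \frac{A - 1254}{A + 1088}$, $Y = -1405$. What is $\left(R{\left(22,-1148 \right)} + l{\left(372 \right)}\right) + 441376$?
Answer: $\frac{274190489229}{621230} \approx 4.4137 \cdot 10^{5}$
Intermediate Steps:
$l{\left(A \right)} = -8 + \frac{-1254 + A}{1088 + A}$ ($l{\left(A \right)} = -8 + \frac{A - 1254}{A + 1088} = -8 + \frac{-1254 + A}{1088 + A}$)
$R{\left(k,X \right)} = \frac{710 + k}{-1405 + X}$ ($R{\left(k,X \right)} = \frac{k + 710}{X - 1405} = \frac{710 + k}{-1405 + X}$)
$\left(R{\left(22,-1148 \right)} + l{\left(372 \right)}\right) + 441376 = \left(\frac{710 + 22}{-1405 - 1148} + \frac{-9958 - 2604}{1088 + 372}\right) + 441376 = \left(\frac{1}{-2553} \cdot 732 + \frac{-9958 - 2604}{1460}\right) + 441376 = \left(\left(- \frac{1}{2553}\right) 732 + \frac{1}{1460} \left(-12562\right)\right) + 441376 = \left(- \frac{244}{851} - \frac{6281}{730}\right) + 441376 = - \frac{5523251}{621230} + 441376 = \frac{274190489229}{621230}$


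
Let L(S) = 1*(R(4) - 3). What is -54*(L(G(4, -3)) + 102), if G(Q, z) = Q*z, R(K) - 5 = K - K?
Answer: -5616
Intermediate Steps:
R(K) = 5 (R(K) = 5 + (K - K) = 5 + 0 = 5)
L(S) = 2 (L(S) = 1*(5 - 3) = 1*2 = 2)
-54*(L(G(4, -3)) + 102) = -54*(2 + 102) = -54*104 = -5616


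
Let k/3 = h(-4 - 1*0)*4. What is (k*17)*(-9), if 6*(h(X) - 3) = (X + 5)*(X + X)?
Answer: -3060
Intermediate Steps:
h(X) = 3 + X*(5 + X)/3 (h(X) = 3 + ((X + 5)*(X + X))/6 = 3 + ((5 + X)*(2*X))/6 = 3 + (2*X*(5 + X))/6 = 3 + X*(5 + X)/3)
k = 20 (k = 3*((3 + (-4 - 1*0)²/3 + 5*(-4 - 1*0)/3)*4) = 3*((3 + (-4 + 0)²/3 + 5*(-4 + 0)/3)*4) = 3*((3 + (⅓)*(-4)² + (5/3)*(-4))*4) = 3*((3 + (⅓)*16 - 20/3)*4) = 3*((3 + 16/3 - 20/3)*4) = 3*((5/3)*4) = 3*(20/3) = 20)
(k*17)*(-9) = (20*17)*(-9) = 340*(-9) = -3060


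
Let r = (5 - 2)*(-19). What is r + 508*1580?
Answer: 802583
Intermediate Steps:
r = -57 (r = 3*(-19) = -57)
r + 508*1580 = -57 + 508*1580 = -57 + 802640 = 802583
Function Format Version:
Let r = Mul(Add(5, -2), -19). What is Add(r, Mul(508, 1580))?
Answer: 802583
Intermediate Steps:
r = -57 (r = Mul(3, -19) = -57)
Add(r, Mul(508, 1580)) = Add(-57, Mul(508, 1580)) = Add(-57, 802640) = 802583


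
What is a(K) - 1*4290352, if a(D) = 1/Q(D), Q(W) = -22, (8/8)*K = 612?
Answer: -94387745/22 ≈ -4.2904e+6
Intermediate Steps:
K = 612
a(D) = -1/22 (a(D) = 1/(-22) = -1/22)
a(K) - 1*4290352 = -1/22 - 1*4290352 = -1/22 - 4290352 = -94387745/22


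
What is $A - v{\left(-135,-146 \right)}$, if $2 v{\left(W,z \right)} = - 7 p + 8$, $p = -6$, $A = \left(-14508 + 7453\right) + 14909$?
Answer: $7829$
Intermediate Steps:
$A = 7854$ ($A = -7055 + 14909 = 7854$)
$v{\left(W,z \right)} = 25$ ($v{\left(W,z \right)} = \frac{\left(-7\right) \left(-6\right) + 8}{2} = \frac{42 + 8}{2} = \frac{1}{2} \cdot 50 = 25$)
$A - v{\left(-135,-146 \right)} = 7854 - 25 = 7829$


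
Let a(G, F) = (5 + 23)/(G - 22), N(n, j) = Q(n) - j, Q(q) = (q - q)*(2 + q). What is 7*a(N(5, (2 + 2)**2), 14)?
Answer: -98/19 ≈ -5.1579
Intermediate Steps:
Q(q) = 0 (Q(q) = 0*(2 + q) = 0)
N(n, j) = -j (N(n, j) = 0 - j = -j)
a(G, F) = 28/(-22 + G)
7*a(N(5, (2 + 2)**2), 14) = 7*(28/(-22 - (2 + 2)**2)) = 7*(28/(-22 - 1*4**2)) = 7*(28/(-22 - 1*16)) = 7*(28/(-22 - 16)) = 7*(28/(-38)) = 7*(28*(-1/38)) = 7*(-14/19) = -98/19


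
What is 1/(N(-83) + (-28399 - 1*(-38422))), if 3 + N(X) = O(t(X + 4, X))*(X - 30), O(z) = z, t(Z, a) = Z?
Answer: 1/18947 ≈ 5.2779e-5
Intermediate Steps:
N(X) = -3 + (-30 + X)*(4 + X) (N(X) = -3 + (X + 4)*(X - 30) = -3 + (4 + X)*(-30 + X) = -3 + (-30 + X)*(4 + X))
1/(N(-83) + (-28399 - 1*(-38422))) = 1/((-123 + (-83)² - 26*(-83)) + (-28399 - 1*(-38422))) = 1/((-123 + 6889 + 2158) + (-28399 + 38422)) = 1/(8924 + 10023) = 1/18947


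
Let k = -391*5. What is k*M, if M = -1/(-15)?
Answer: -391/3 ≈ -130.33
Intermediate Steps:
M = 1/15 (M = -1*(-1/15) = 1/15 ≈ 0.066667)
k = -1955
k*M = -1955*1/15 = -391/3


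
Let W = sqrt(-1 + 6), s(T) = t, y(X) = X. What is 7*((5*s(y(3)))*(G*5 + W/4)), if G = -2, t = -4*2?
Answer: 2800 - 70*sqrt(5) ≈ 2643.5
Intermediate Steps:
t = -8
s(T) = -8
W = sqrt(5) ≈ 2.2361
7*((5*s(y(3)))*(G*5 + W/4)) = 7*((5*(-8))*(-2*5 + sqrt(5)/4)) = 7*(-40*(-10 + sqrt(5)*(1/4))) = 7*(-40*(-10 + sqrt(5)/4)) = 7*(400 - 10*sqrt(5)) = 2800 - 70*sqrt(5)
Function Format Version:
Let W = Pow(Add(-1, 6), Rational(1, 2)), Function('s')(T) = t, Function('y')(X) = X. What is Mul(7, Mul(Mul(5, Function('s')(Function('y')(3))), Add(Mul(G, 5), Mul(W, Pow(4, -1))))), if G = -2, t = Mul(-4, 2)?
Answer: Add(2800, Mul(-70, Pow(5, Rational(1, 2)))) ≈ 2643.5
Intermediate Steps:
t = -8
Function('s')(T) = -8
W = Pow(5, Rational(1, 2)) ≈ 2.2361
Mul(7, Mul(Mul(5, Function('s')(Function('y')(3))), Add(Mul(G, 5), Mul(W, Pow(4, -1))))) = Mul(7, Mul(Mul(5, -8), Add(Mul(-2, 5), Mul(Pow(5, Rational(1, 2)), Pow(4, -1))))) = Mul(7, Mul(-40, Add(-10, Mul(Pow(5, Rational(1, 2)), Rational(1, 4))))) = Mul(7, Mul(-40, Add(-10, Mul(Rational(1, 4), Pow(5, Rational(1, 2)))))) = Mul(7, Add(400, Mul(-10, Pow(5, Rational(1, 2))))) = Add(2800, Mul(-70, Pow(5, Rational(1, 2))))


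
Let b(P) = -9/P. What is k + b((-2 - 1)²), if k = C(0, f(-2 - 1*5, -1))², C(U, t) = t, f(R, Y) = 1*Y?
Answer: 0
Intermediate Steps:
f(R, Y) = Y
k = 1 (k = (-1)² = 1)
k + b((-2 - 1)²) = 1 - 9/(-2 - 1)² = 1 - 9/((-3)²) = 1 - 9/9 = 1 - 9*⅑ = 1 - 1 = 0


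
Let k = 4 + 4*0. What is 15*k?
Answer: 60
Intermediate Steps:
k = 4 (k = 4 + 0 = 4)
15*k = 15*4 = 60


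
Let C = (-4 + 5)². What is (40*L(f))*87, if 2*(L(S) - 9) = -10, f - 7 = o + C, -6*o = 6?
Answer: 13920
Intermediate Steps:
o = -1 (o = -⅙*6 = -1)
C = 1 (C = 1² = 1)
f = 7 (f = 7 + (-1 + 1) = 7 + 0 = 7)
L(S) = 4 (L(S) = 9 + (½)*(-10) = 9 - 5 = 4)
(40*L(f))*87 = (40*4)*87 = 160*87 = 13920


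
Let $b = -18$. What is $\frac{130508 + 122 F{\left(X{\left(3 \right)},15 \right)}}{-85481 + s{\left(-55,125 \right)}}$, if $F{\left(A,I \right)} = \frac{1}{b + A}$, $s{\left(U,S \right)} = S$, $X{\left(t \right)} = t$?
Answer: $- \frac{978749}{640170} \approx -1.5289$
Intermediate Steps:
$F{\left(A,I \right)} = \frac{1}{-18 + A}$
$\frac{130508 + 122 F{\left(X{\left(3 \right)},15 \right)}}{-85481 + s{\left(-55,125 \right)}} = \frac{130508 + \frac{122}{-18 + 3}}{-85481 + 125} = \frac{130508 + \frac{122}{-15}}{-85356} = \left(130508 + 122 \left(- \frac{1}{15}\right)\right) \left(- \frac{1}{85356}\right) = \left(130508 - \frac{122}{15}\right) \left(- \frac{1}{85356}\right) = \frac{1957498}{15} \left(- \frac{1}{85356}\right) = - \frac{978749}{640170}$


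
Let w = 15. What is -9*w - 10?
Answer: -145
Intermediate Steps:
-9*w - 10 = -9*15 - 10 = -135 - 10 = -145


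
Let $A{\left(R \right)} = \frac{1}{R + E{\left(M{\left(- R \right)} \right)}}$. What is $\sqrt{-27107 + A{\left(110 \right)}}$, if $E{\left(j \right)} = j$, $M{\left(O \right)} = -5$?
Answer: $\frac{i \sqrt{298854570}}{105} \approx 164.64 i$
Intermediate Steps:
$A{\left(R \right)} = \frac{1}{-5 + R}$ ($A{\left(R \right)} = \frac{1}{R - 5} = \frac{1}{-5 + R}$)
$\sqrt{-27107 + A{\left(110 \right)}} = \sqrt{-27107 + \frac{1}{-5 + 110}} = \sqrt{-27107 + \frac{1}{105}} = \sqrt{- \frac{2846234}{105}} = \frac{i \sqrt{298854570}}{105}$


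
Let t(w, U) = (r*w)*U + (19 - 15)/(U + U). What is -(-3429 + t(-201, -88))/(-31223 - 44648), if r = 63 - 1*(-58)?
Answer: 94020035/3338324 ≈ 28.164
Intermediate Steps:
r = 121 (r = 63 + 58 = 121)
t(w, U) = 2/U + 121*U*w (t(w, U) = (121*w)*U + (19 - 15)/(U + U) = 121*U*w + 4/((2*U)) = 121*U*w + 4*(1/(2*U)) = 121*U*w + 2/U = 2/U + 121*U*w)
-(-3429 + t(-201, -88))/(-31223 - 44648) = -(-3429 + (2/(-88) + 121*(-88)*(-201)))/(-31223 - 44648) = -(-3429 + (2*(-1/88) + 2140248))/(-75871) = -(-3429 + (-1/44 + 2140248))*(-1)/75871 = -(-3429 + 94170911/44)*(-1)/75871 = -94020035*(-1)/(44*75871) = -1*(-94020035/3338324) = 94020035/3338324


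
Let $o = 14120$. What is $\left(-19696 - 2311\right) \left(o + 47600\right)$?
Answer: $-1358272040$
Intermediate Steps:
$\left(-19696 - 2311\right) \left(o + 47600\right) = \left(-19696 - 2311\right) \left(14120 + 47600\right) = \left(-22007\right) 61720 = -1358272040$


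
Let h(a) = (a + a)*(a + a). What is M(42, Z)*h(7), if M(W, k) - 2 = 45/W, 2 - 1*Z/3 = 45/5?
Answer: 602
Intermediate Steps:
Z = -21 (Z = 6 - 135/5 = 6 - 3*9 = 6 - 27 = -21)
M(W, k) = 2 + 45/W
h(a) = 4*a² (h(a) = (2*a)*(2*a) = 4*a²)
M(42, Z)*h(7) = (2 + 45/42)*(4*7²) = (2 + 45*(1/42))*(4*49) = (2 + 15/14)*196 = (43/14)*196 = 602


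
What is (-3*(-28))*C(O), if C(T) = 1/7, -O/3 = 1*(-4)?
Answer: 12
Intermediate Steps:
O = 12 (O = -3*(-4) = 12)
C(T) = ⅐
(-3*(-28))*C(O) = -3*(-28)*(⅐) = 84*(⅐) = 12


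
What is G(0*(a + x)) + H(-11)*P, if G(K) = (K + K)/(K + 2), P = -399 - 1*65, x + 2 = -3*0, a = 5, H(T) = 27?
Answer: -12528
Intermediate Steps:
x = -2 (x = -2 - 3*0 = -2 + 0 = -2)
P = -464 (P = -399 - 65 = -464)
G(K) = 2*K/(2 + K) (G(K) = (2*K)/(2 + K) = 2*K/(2 + K))
G(0*(a + x)) + H(-11)*P = 2*(0*(5 - 2))/(2 + 0*(5 - 2)) + 27*(-464) = 2*(0*3)/(2 + 0*3) - 12528 = 2*0/(2 + 0) - 12528 = 2*0/2 - 12528 = 2*0*(1/2) - 12528 = 0 - 12528 = -12528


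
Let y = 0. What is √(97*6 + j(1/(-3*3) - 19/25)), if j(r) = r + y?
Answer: √130754/15 ≈ 24.107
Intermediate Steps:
j(r) = r (j(r) = r + 0 = r)
√(97*6 + j(1/(-3*3) - 19/25)) = √(97*6 + (1/(-3*3) - 19/25)) = √(582 + (1/(-9) - 19*1/25)) = √(582 + (1*(-⅑) - 19/25)) = √(582 + (-⅑ - 19/25)) = √(582 - 196/225) = √(130754/225) = √130754/15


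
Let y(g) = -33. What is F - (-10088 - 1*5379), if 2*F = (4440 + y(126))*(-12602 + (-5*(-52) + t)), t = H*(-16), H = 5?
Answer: -27356410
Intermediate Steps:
t = -80 (t = 5*(-16) = -80)
F = -27371877 (F = ((4440 - 33)*(-12602 + (-5*(-52) - 80)))/2 = (4407*(-12602 + (260 - 80)))/2 = (4407*(-12602 + 180))/2 = (4407*(-12422))/2 = (½)*(-54743754) = -27371877)
F - (-10088 - 1*5379) = -27371877 - (-10088 - 1*5379) = -27371877 - (-10088 - 5379) = -27371877 - 1*(-15467) = -27371877 + 15467 = -27356410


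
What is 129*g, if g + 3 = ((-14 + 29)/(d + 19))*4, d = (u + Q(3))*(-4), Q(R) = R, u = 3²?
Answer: -18963/29 ≈ -653.90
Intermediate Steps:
u = 9
d = -48 (d = (9 + 3)*(-4) = 12*(-4) = -48)
g = -147/29 (g = -3 + ((-14 + 29)/(-48 + 19))*4 = -3 + (15/(-29))*4 = -3 + (15*(-1/29))*4 = -3 - 15/29*4 = -3 - 60/29 = -147/29 ≈ -5.0690)
129*g = 129*(-147/29) = -18963/29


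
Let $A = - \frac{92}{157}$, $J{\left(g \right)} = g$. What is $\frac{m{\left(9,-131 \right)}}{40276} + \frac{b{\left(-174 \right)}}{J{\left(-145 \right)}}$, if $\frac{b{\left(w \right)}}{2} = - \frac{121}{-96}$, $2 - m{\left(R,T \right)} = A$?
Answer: $- \frac{190574353}{11002597680} \approx -0.017321$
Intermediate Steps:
$A = - \frac{92}{157}$ ($A = \left(-92\right) \frac{1}{157} = - \frac{92}{157} \approx -0.58599$)
$m{\left(R,T \right)} = \frac{406}{157}$ ($m{\left(R,T \right)} = 2 - - \frac{92}{157} = 2 + \frac{92}{157} = \frac{406}{157}$)
$b{\left(w \right)} = \frac{121}{48}$ ($b{\left(w \right)} = 2 \left(- \frac{121}{-96}\right) = 2 \left(\left(-121\right) \left(- \frac{1}{96}\right)\right) = 2 \cdot \frac{121}{96} = \frac{121}{48}$)
$\frac{m{\left(9,-131 \right)}}{40276} + \frac{b{\left(-174 \right)}}{J{\left(-145 \right)}} = \frac{406}{157 \cdot 40276} + \frac{121}{48 \left(-145\right)} = \frac{406}{157} \cdot \frac{1}{40276} + \frac{121}{48} \left(- \frac{1}{145}\right) = \frac{203}{3161666} - \frac{121}{6960} = - \frac{190574353}{11002597680}$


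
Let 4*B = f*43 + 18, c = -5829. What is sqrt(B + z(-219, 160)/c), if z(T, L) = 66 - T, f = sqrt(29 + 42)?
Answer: sqrt(67216142 + 162335707*sqrt(71))/3886 ≈ 9.7484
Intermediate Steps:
f = sqrt(71) ≈ 8.4261
B = 9/2 + 43*sqrt(71)/4 (B = (sqrt(71)*43 + 18)/4 = (43*sqrt(71) + 18)/4 = (18 + 43*sqrt(71))/4 = 9/2 + 43*sqrt(71)/4 ≈ 95.081)
sqrt(B + z(-219, 160)/c) = sqrt((9/2 + 43*sqrt(71)/4) + (66 - 1*(-219))/(-5829)) = sqrt((9/2 + 43*sqrt(71)/4) + (66 + 219)*(-1/5829)) = sqrt((9/2 + 43*sqrt(71)/4) + 285*(-1/5829)) = sqrt((9/2 + 43*sqrt(71)/4) - 95/1943) = sqrt(17297/3886 + 43*sqrt(71)/4)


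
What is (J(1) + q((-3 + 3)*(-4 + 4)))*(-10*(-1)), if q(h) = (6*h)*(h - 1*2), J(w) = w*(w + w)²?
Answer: 40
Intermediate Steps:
J(w) = 4*w³ (J(w) = w*(2*w)² = w*(4*w²) = 4*w³)
q(h) = 6*h*(-2 + h) (q(h) = (6*h)*(h - 2) = (6*h)*(-2 + h) = 6*h*(-2 + h))
(J(1) + q((-3 + 3)*(-4 + 4)))*(-10*(-1)) = (4*1³ + 6*((-3 + 3)*(-4 + 4))*(-2 + (-3 + 3)*(-4 + 4)))*(-10*(-1)) = (4*1 + 6*(0*0)*(-2 + 0*0))*10 = (4 + 6*0*(-2 + 0))*10 = (4 + 6*0*(-2))*10 = (4 + 0)*10 = 4*10 = 40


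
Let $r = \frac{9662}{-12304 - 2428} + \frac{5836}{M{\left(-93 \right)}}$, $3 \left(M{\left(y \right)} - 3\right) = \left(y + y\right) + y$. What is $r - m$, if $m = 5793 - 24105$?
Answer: $\frac{6048167257}{331470} \approx 18247.0$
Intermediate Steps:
$M{\left(y \right)} = 3 + y$ ($M{\left(y \right)} = 3 + \frac{\left(y + y\right) + y}{3} = 3 + \frac{2 y + y}{3} = 3 + \frac{3 y}{3} = 3 + y$)
$r = - \frac{21711383}{331470}$ ($r = \frac{9662}{-12304 - 2428} + \frac{5836}{3 - 93} = \frac{9662}{-12304 - 2428} + \frac{5836}{-90} = \frac{9662}{-14732} + 5836 \left(- \frac{1}{90}\right) = 9662 \left(- \frac{1}{14732}\right) - \frac{2918}{45} = - \frac{4831}{7366} - \frac{2918}{45} = - \frac{21711383}{331470} \approx -65.5$)
$m = -18312$ ($m = 5793 - 24105 = -18312$)
$r - m = - \frac{21711383}{331470} - -18312 = - \frac{21711383}{331470} + 18312 = \frac{6048167257}{331470}$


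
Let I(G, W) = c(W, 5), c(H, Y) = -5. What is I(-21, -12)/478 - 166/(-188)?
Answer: 9801/11233 ≈ 0.87252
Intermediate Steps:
I(G, W) = -5
I(-21, -12)/478 - 166/(-188) = -5/478 - 166/(-188) = -5*1/478 - 166*(-1/188) = -5/478 + 83/94 = 9801/11233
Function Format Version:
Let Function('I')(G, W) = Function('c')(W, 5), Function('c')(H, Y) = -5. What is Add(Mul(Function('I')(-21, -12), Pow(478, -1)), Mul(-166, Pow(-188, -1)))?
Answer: Rational(9801, 11233) ≈ 0.87252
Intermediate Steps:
Function('I')(G, W) = -5
Add(Mul(Function('I')(-21, -12), Pow(478, -1)), Mul(-166, Pow(-188, -1))) = Add(Mul(-5, Pow(478, -1)), Mul(-166, Pow(-188, -1))) = Add(Mul(-5, Rational(1, 478)), Mul(-166, Rational(-1, 188))) = Add(Rational(-5, 478), Rational(83, 94)) = Rational(9801, 11233)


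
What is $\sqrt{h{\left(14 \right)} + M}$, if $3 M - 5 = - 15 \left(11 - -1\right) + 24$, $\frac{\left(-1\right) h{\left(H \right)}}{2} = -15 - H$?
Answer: $\frac{\sqrt{69}}{3} \approx 2.7689$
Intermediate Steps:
$h{\left(H \right)} = 30 + 2 H$ ($h{\left(H \right)} = - 2 \left(-15 - H\right) = 30 + 2 H$)
$M = - \frac{151}{3}$ ($M = \frac{5}{3} + \frac{- 15 \left(11 - -1\right) + 24}{3} = \frac{5}{3} + \frac{- 15 \left(11 + 1\right) + 24}{3} = \frac{5}{3} + \frac{\left(-15\right) 12 + 24}{3} = \frac{5}{3} + \frac{-180 + 24}{3} = \frac{5}{3} + \frac{1}{3} \left(-156\right) = \frac{5}{3} - 52 = - \frac{151}{3} \approx -50.333$)
$\sqrt{h{\left(14 \right)} + M} = \sqrt{\left(30 + 2 \cdot 14\right) - \frac{151}{3}} = \sqrt{\left(30 + 28\right) - \frac{151}{3}} = \sqrt{58 - \frac{151}{3}} = \sqrt{\frac{23}{3}} = \frac{\sqrt{69}}{3}$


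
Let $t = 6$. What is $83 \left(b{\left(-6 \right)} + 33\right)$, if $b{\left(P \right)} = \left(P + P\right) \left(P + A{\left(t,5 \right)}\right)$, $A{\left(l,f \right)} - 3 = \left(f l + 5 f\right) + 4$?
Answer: $-53037$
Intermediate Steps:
$A{\left(l,f \right)} = 7 + 5 f + f l$ ($A{\left(l,f \right)} = 3 + \left(\left(f l + 5 f\right) + 4\right) = 3 + \left(\left(5 f + f l\right) + 4\right) = 3 + \left(4 + 5 f + f l\right) = 7 + 5 f + f l$)
$b{\left(P \right)} = 2 P \left(62 + P\right)$ ($b{\left(P \right)} = \left(P + P\right) \left(P + \left(7 + 5 \cdot 5 + 5 \cdot 6\right)\right) = 2 P \left(P + \left(7 + 25 + 30\right)\right) = 2 P \left(P + 62\right) = 2 P \left(62 + P\right)$)
$83 \left(b{\left(-6 \right)} + 33\right) = 83 \left(2 \left(-6\right) \left(62 - 6\right) + 33\right) = 83 \left(2 \left(-6\right) 56 + 33\right) = 83 \left(-672 + 33\right) = 83 \left(-639\right) = -53037$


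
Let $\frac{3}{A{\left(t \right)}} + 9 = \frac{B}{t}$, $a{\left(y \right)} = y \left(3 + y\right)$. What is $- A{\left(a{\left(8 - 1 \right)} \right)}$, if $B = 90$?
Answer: $\frac{7}{18} \approx 0.38889$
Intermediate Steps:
$A{\left(t \right)} = \frac{3}{-9 + \frac{90}{t}}$
$- A{\left(a{\left(8 - 1 \right)} \right)} = - \frac{\left(-1\right) \left(8 - 1\right) \left(3 + \left(8 - 1\right)\right)}{-30 + 3 \left(8 - 1\right) \left(3 + \left(8 - 1\right)\right)} = - \frac{\left(-1\right) 7 \left(3 + 7\right)}{-30 + 3 \cdot 7 \left(3 + 7\right)} = - \frac{\left(-1\right) 7 \cdot 10}{-30 + 3 \cdot 7 \cdot 10} = - \frac{\left(-1\right) 70}{-30 + 3 \cdot 70} = - \frac{\left(-1\right) 70}{-30 + 210} = - \frac{\left(-1\right) 70}{180} = \left(-1\right) \left(- \frac{7}{18}\right) = \frac{7}{18}$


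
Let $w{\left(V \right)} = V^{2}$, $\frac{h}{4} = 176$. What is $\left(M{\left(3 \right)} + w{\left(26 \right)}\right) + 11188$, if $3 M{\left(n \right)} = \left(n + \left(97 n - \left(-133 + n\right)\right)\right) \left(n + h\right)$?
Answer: $\frac{335360}{3} \approx 1.1179 \cdot 10^{5}$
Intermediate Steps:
$h = 704$ ($h = 4 \cdot 176 = 704$)
$M{\left(n \right)} = \frac{\left(133 + 97 n\right) \left(704 + n\right)}{3}$ ($M{\left(n \right)} = \frac{\left(n + \left(97 n - \left(-133 + n\right)\right)\right) \left(n + 704\right)}{3} = \frac{\left(n + \left(133 + 96 n\right)\right) \left(704 + n\right)}{3} = \frac{\left(133 + 97 n\right) \left(704 + n\right)}{3}$)
$\left(M{\left(3 \right)} + w{\left(26 \right)}\right) + 11188 = \left(\left(\frac{93632}{3} + 22807 \cdot 3 + \frac{97 \cdot 3^{2}}{3}\right) + 26^{2}\right) + 11188 = \left(\left(\frac{93632}{3} + 68421 + \frac{97}{3} \cdot 9\right) + 676\right) + 11188 = \left(\left(\frac{93632}{3} + 68421 + 291\right) + 676\right) + 11188 = \left(\frac{299768}{3} + 676\right) + 11188 = \frac{301796}{3} + 11188 = \frac{335360}{3}$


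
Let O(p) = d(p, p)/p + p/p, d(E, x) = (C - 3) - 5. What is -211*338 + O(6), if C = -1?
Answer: -142637/2 ≈ -71319.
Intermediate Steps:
d(E, x) = -9 (d(E, x) = (-1 - 3) - 5 = -4 - 5 = -9)
O(p) = 1 - 9/p (O(p) = -9/p + p/p = -9/p + 1 = 1 - 9/p)
-211*338 + O(6) = -211*338 + (-9 + 6)/6 = -71318 + (1/6)*(-3) = -71318 - 1/2 = -142637/2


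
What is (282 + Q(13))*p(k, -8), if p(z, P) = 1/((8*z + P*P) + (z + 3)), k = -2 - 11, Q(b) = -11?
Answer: -271/50 ≈ -5.4200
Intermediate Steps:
k = -13
p(z, P) = 1/(3 + P**2 + 9*z) (p(z, P) = 1/((8*z + P**2) + (3 + z)) = 1/((P**2 + 8*z) + (3 + z)) = 1/(3 + P**2 + 9*z))
(282 + Q(13))*p(k, -8) = (282 - 11)/(3 + (-8)**2 + 9*(-13)) = 271/(3 + 64 - 117) = 271/(-50) = 271*(-1/50) = -271/50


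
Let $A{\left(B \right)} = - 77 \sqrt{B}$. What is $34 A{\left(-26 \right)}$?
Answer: $- 2618 i \sqrt{26} \approx - 13349.0 i$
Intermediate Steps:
$34 A{\left(-26 \right)} = 34 \left(- 77 \sqrt{-26}\right) = 34 \left(- 77 i \sqrt{26}\right) = - 2618 i \sqrt{26}$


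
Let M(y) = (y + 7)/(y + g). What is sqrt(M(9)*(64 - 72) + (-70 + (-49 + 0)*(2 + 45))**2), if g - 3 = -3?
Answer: sqrt(50680033)/3 ≈ 2373.0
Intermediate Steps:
g = 0 (g = 3 - 3 = 0)
M(y) = (7 + y)/y (M(y) = (y + 7)/(y + 0) = (7 + y)/y)
sqrt(M(9)*(64 - 72) + (-70 + (-49 + 0)*(2 + 45))**2) = sqrt(((7 + 9)/9)*(64 - 72) + (-70 + (-49 + 0)*(2 + 45))**2) = sqrt(((1/9)*16)*(-8) + (-70 - 49*47)**2) = sqrt((16/9)*(-8) + (-70 - 2303)**2) = sqrt(-128/9 + (-2373)**2) = sqrt(-128/9 + 5631129) = sqrt(50680033/9) = sqrt(50680033)/3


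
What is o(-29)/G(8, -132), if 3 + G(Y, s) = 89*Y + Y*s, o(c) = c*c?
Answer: -841/347 ≈ -2.4236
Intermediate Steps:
o(c) = c**2
G(Y, s) = -3 + 89*Y + Y*s (G(Y, s) = -3 + (89*Y + Y*s) = -3 + 89*Y + Y*s)
o(-29)/G(8, -132) = (-29)**2/(-3 + 89*8 + 8*(-132)) = 841/(-3 + 712 - 1056) = 841/(-347) = 841*(-1/347) = -841/347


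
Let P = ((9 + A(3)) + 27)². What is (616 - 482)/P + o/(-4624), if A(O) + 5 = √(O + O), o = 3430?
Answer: -1264538539/2108601800 - 8308*√6/912025 ≈ -0.62202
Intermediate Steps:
A(O) = -5 + √2*√O (A(O) = -5 + √(O + O) = -5 + √(2*O) = -5 + √2*√O)
P = (31 + √6)² (P = ((9 + (-5 + √2*√3)) + 27)² = ((9 + (-5 + √6)) + 27)² = ((4 + √6) + 27)² = (31 + √6)² ≈ 1118.9)
(616 - 482)/P + o/(-4624) = (616 - 482)/((31 + √6)²) + 3430/(-4624) = 134/(31 + √6)² + 3430*(-1/4624) = 134/(31 + √6)² - 1715/2312 = -1715/2312 + 134/(31 + √6)²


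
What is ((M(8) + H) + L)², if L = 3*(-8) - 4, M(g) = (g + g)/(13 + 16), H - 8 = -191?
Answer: 37246609/841 ≈ 44289.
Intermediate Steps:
H = -183 (H = 8 - 191 = -183)
M(g) = 2*g/29 (M(g) = (2*g)/29 = 2*g/29)
L = -28 (L = -24 - 4 = -28)
((M(8) + H) + L)² = (((2/29)*8 - 183) - 28)² = ((16/29 - 183) - 28)² = (-5291/29 - 28)² = (-6103/29)² = 37246609/841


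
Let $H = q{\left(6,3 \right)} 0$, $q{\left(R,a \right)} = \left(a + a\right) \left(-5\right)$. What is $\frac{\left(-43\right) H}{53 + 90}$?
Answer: $0$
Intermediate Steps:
$q{\left(R,a \right)} = - 10 a$ ($q{\left(R,a \right)} = 2 a \left(-5\right) = - 10 a$)
$H = 0$ ($H = \left(-10\right) 3 \cdot 0 = \left(-30\right) 0 = 0$)
$\frac{\left(-43\right) H}{53 + 90} = \frac{\left(-43\right) 0}{53 + 90} = \frac{0}{143} = 0 \cdot \frac{1}{143} = 0$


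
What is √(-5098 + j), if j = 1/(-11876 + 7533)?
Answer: I*√96156690945/4343 ≈ 71.4*I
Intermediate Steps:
j = -1/4343 (j = 1/(-4343) = -1/4343 ≈ -0.00023026)
√(-5098 + j) = √(-5098 - 1/4343) = √(-22140615/4343) = I*√96156690945/4343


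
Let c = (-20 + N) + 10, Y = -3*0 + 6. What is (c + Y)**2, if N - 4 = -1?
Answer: 1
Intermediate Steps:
N = 3 (N = 4 - 1 = 3)
Y = 6 (Y = 0 + 6 = 6)
c = -7 (c = (-20 + 3) + 10 = -17 + 10 = -7)
(c + Y)**2 = (-7 + 6)**2 = (-1)**2 = 1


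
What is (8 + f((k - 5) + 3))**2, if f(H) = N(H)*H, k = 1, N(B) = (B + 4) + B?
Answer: 36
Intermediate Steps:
N(B) = 4 + 2*B (N(B) = (4 + B) + B = 4 + 2*B)
f(H) = H*(4 + 2*H) (f(H) = (4 + 2*H)*H = H*(4 + 2*H))
(8 + f((k - 5) + 3))**2 = (8 + 2*((1 - 5) + 3)*(2 + ((1 - 5) + 3)))**2 = (8 + 2*(-4 + 3)*(2 + (-4 + 3)))**2 = (8 + 2*(-1)*(2 - 1))**2 = (8 + 2*(-1)*1)**2 = (8 - 2)**2 = 6**2 = 36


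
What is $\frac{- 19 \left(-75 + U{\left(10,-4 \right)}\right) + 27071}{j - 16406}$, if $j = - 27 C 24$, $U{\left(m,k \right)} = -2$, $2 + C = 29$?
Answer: $- \frac{1297}{1541} \approx -0.84166$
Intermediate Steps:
$C = 27$ ($C = -2 + 29 = 27$)
$j = -17496$ ($j = \left(-27\right) 27 \cdot 24 = \left(-729\right) 24 = -17496$)
$\frac{- 19 \left(-75 + U{\left(10,-4 \right)}\right) + 27071}{j - 16406} = \frac{- 19 \left(-75 - 2\right) + 27071}{-17496 - 16406} = \frac{\left(-19\right) \left(-77\right) + 27071}{-33902} = \left(1463 + 27071\right) \left(- \frac{1}{33902}\right) = 28534 \left(- \frac{1}{33902}\right) = - \frac{1297}{1541}$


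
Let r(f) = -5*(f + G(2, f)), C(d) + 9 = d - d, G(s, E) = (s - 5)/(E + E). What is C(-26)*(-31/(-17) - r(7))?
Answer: -76581/238 ≈ -321.77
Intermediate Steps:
G(s, E) = (-5 + s)/(2*E) (G(s, E) = (-5 + s)/((2*E)) = (-5 + s)*(1/(2*E)) = (-5 + s)/(2*E))
C(d) = -9 (C(d) = -9 + (d - d) = -9 + 0 = -9)
r(f) = -5*f + 15/(2*f) (r(f) = -5*(f + (-5 + 2)/(2*f)) = -5*(f + (½)*(-3)/f) = -5*(f - 3/(2*f)) = -5*f + 15/(2*f))
C(-26)*(-31/(-17) - r(7)) = -9*(-31/(-17) - (-5*7 + (15/2)/7)) = -9*(-31*(-1/17) - (-35 + (15/2)*(⅐))) = -9*(31/17 - (-35 + 15/14)) = -9*(31/17 - 1*(-475/14)) = -9*(31/17 + 475/14) = -9*8509/238 = -76581/238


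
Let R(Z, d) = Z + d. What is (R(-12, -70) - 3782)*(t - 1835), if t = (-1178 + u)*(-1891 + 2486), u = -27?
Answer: 2777481840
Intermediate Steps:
t = -716975 (t = (-1178 - 27)*(-1891 + 2486) = -1205*595 = -716975)
(R(-12, -70) - 3782)*(t - 1835) = ((-12 - 70) - 3782)*(-716975 - 1835) = (-82 - 3782)*(-718810) = -3864*(-718810) = 2777481840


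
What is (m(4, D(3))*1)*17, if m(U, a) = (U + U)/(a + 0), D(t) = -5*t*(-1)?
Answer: 136/15 ≈ 9.0667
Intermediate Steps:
D(t) = 5*t
m(U, a) = 2*U/a (m(U, a) = (2*U)/a = 2*U/a)
(m(4, D(3))*1)*17 = ((2*4/(5*3))*1)*17 = ((2*4/15)*1)*17 = ((2*4*(1/15))*1)*17 = ((8/15)*1)*17 = (8/15)*17 = 136/15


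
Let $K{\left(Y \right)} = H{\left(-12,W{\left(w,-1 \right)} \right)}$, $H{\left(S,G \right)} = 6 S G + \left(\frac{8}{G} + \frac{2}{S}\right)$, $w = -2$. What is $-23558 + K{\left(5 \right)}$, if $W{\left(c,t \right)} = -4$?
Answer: $- \frac{139633}{6} \approx -23272.0$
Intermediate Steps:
$H{\left(S,G \right)} = \frac{2}{S} + \frac{8}{G} + 6 G S$ ($H{\left(S,G \right)} = 6 G S + \left(\frac{2}{S} + \frac{8}{G}\right) = \frac{2}{S} + \frac{8}{G} + 6 G S$)
$K{\left(Y \right)} = \frac{1715}{6}$ ($K{\left(Y \right)} = \frac{2}{-12} + \frac{8}{-4} + 6 \left(-4\right) \left(-12\right) = 2 \left(- \frac{1}{12}\right) + 8 \left(- \frac{1}{4}\right) + 288 = - \frac{1}{6} - 2 + 288 = \frac{1715}{6}$)
$-23558 + K{\left(5 \right)} = -23558 + \frac{1715}{6} = - \frac{139633}{6}$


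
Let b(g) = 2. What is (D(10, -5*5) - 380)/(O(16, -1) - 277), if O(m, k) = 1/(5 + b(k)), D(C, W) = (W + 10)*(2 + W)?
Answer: 245/1938 ≈ 0.12642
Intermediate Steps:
D(C, W) = (2 + W)*(10 + W) (D(C, W) = (10 + W)*(2 + W) = (2 + W)*(10 + W))
O(m, k) = 1/7 (O(m, k) = 1/(5 + 2) = 1/7)
(D(10, -5*5) - 380)/(O(16, -1) - 277) = ((20 + (-5*5)**2 + 12*(-5*5)) - 380)/(1/7 - 277) = ((20 + (-25)**2 + 12*(-25)) - 380)/(-1938/7) = ((20 + 625 - 300) - 380)*(-7/1938) = (345 - 380)*(-7/1938) = -35*(-7/1938) = 245/1938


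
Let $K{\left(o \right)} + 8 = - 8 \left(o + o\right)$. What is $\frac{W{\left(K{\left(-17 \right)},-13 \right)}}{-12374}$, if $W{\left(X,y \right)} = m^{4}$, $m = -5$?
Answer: $- \frac{625}{12374} \approx -0.050509$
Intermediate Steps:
$K{\left(o \right)} = -8 - 16 o$ ($K{\left(o \right)} = -8 - 8 \left(o + o\right) = -8 - 8 \cdot 2 o = -8 - 16 o$)
$W{\left(X,y \right)} = 625$ ($W{\left(X,y \right)} = \left(-5\right)^{4} = 625$)
$\frac{W{\left(K{\left(-17 \right)},-13 \right)}}{-12374} = \frac{625}{-12374} = 625 \left(- \frac{1}{12374}\right) = - \frac{625}{12374}$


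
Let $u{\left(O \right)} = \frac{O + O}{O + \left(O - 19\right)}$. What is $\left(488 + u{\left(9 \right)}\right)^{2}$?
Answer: $220900$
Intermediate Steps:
$u{\left(O \right)} = \frac{2 O}{-19 + 2 O}$ ($u{\left(O \right)} = \frac{2 O}{O + \left(-19 + O\right)} = \frac{2 O}{-19 + 2 O}$)
$\left(488 + u{\left(9 \right)}\right)^{2} = \left(488 + 2 \cdot 9 \frac{1}{-19 + 2 \cdot 9}\right)^{2} = \left(488 + 2 \cdot 9 \frac{1}{-19 + 18}\right)^{2} = \left(488 + 2 \cdot 9 \frac{1}{-1}\right)^{2} = \left(488 + 2 \cdot 9 \left(-1\right)\right)^{2} = \left(488 - 18\right)^{2} = 470^{2} = 220900$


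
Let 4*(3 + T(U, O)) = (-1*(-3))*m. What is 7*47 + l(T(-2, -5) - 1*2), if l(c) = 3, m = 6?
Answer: 332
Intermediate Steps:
T(U, O) = 3/2 (T(U, O) = -3 + (-1*(-3)*6)/4 = -3 + (3*6)/4 = -3 + (¼)*18 = -3 + 9/2 = 3/2)
7*47 + l(T(-2, -5) - 1*2) = 7*47 + 3 = 329 + 3 = 332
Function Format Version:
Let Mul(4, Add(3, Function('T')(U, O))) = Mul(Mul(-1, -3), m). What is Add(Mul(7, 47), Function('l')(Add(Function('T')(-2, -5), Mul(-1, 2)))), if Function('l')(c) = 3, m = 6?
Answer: 332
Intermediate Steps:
Function('T')(U, O) = Rational(3, 2) (Function('T')(U, O) = Add(-3, Mul(Rational(1, 4), Mul(Mul(-1, -3), 6))) = Add(-3, Mul(Rational(1, 4), Mul(3, 6))) = Add(-3, Mul(Rational(1, 4), 18)) = Add(-3, Rational(9, 2)) = Rational(3, 2))
Add(Mul(7, 47), Function('l')(Add(Function('T')(-2, -5), Mul(-1, 2)))) = Add(Mul(7, 47), 3) = Add(329, 3) = 332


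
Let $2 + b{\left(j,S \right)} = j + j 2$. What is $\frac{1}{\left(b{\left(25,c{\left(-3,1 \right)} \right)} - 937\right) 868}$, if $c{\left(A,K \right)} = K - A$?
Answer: $- \frac{1}{749952} \approx -1.3334 \cdot 10^{-6}$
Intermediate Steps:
$b{\left(j,S \right)} = -2 + 3 j$ ($b{\left(j,S \right)} = -2 + \left(j + j 2\right) = -2 + \left(j + 2 j\right) = -2 + 3 j$)
$\frac{1}{\left(b{\left(25,c{\left(-3,1 \right)} \right)} - 937\right) 868} = \frac{1}{\left(\left(-2 + 3 \cdot 25\right) - 937\right) 868} = \frac{1}{\left(-2 + 75\right) - 937} \cdot \frac{1}{868} = \frac{1}{73 - 937} \cdot \frac{1}{868} = \frac{1}{-864} \cdot \frac{1}{868} = \left(- \frac{1}{864}\right) \frac{1}{868} = - \frac{1}{749952}$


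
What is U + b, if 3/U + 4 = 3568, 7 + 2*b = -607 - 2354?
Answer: -1762991/1188 ≈ -1484.0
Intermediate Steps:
b = -1484 (b = -7/2 + (-607 - 2354)/2 = -7/2 + (1/2)*(-2961) = -7/2 - 2961/2 = -1484)
U = 1/1188 (U = 3/(-4 + 3568) = 3/3564 = 3*(1/3564) = 1/1188 ≈ 0.00084175)
U + b = 1/1188 - 1484 = -1762991/1188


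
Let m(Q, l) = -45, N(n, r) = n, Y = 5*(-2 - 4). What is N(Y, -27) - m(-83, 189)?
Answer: 15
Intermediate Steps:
Y = -30 (Y = 5*(-6) = -30)
N(Y, -27) - m(-83, 189) = -30 - 1*(-45) = -30 + 45 = 15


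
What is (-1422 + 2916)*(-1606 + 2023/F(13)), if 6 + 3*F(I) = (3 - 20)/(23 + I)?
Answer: -885466908/233 ≈ -3.8003e+6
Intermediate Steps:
F(I) = -2 - 17/(3*(23 + I)) (F(I) = -2 + ((3 - 20)/(23 + I))/3 = -2 + (-17/(23 + I))/3 = -2 - 17/(3*(23 + I)))
(-1422 + 2916)*(-1606 + 2023/F(13)) = (-1422 + 2916)*(-1606 + 2023/(((-155 - 6*13)/(3*(23 + 13))))) = 1494*(-1606 + 2023/(((1/3)*(-155 - 78)/36))) = 1494*(-1606 + 2023/(((1/3)*(1/36)*(-233)))) = 1494*(-1606 + 2023/(-233/108)) = 1494*(-1606 + 2023*(-108/233)) = 1494*(-1606 - 218484/233) = 1494*(-592682/233) = -885466908/233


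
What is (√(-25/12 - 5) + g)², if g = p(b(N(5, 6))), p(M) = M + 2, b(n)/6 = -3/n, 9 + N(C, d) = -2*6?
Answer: 635/588 + 20*I*√255/21 ≈ 1.0799 + 15.208*I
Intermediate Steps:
N(C, d) = -21 (N(C, d) = -9 - 2*6 = -9 - 12 = -21)
b(n) = -18/n (b(n) = 6*(-3/n) = -18/n)
p(M) = 2 + M
g = 20/7 (g = 2 - 18/(-21) = 2 - 18*(-1/21) = 2 + 6/7 = 20/7 ≈ 2.8571)
(√(-25/12 - 5) + g)² = (√(-25/12 - 5) + 20/7)² = (√(-85/12) + 20/7)² = (I*√255/6 + 20/7)² = (20/7 + I*√255/6)²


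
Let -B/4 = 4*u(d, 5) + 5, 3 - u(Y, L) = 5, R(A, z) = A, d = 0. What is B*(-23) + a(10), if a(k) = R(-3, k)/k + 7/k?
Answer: -1378/5 ≈ -275.60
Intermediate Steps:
u(Y, L) = -2 (u(Y, L) = 3 - 1*5 = 3 - 5 = -2)
a(k) = 4/k (a(k) = -3/k + 7/k = 4/k)
B = 12 (B = -4*(4*(-2) + 5) = -4*(-8 + 5) = -4*(-3) = 12)
B*(-23) + a(10) = 12*(-23) + 4/10 = -276 + 4*(⅒) = -276 + ⅖ = -1378/5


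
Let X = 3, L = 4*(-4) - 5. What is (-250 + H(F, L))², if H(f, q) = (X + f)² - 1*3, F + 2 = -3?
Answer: 62001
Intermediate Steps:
L = -21 (L = -16 - 5 = -21)
F = -5 (F = -2 - 3 = -5)
H(f, q) = -3 + (3 + f)² (H(f, q) = (3 + f)² - 1*3 = (3 + f)² - 3 = -3 + (3 + f)²)
(-250 + H(F, L))² = (-250 + (-3 + (3 - 5)²))² = (-250 + (-3 + (-2)²))² = (-250 + (-3 + 4))² = (-250 + 1)² = (-249)² = 62001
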